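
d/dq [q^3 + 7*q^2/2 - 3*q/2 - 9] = 3*q^2 + 7*q - 3/2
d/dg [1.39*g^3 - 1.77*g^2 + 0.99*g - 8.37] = 4.17*g^2 - 3.54*g + 0.99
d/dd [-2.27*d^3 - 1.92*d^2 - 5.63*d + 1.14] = -6.81*d^2 - 3.84*d - 5.63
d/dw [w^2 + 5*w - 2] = 2*w + 5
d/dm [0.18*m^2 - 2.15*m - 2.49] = 0.36*m - 2.15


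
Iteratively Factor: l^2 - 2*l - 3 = (l - 3)*(l + 1)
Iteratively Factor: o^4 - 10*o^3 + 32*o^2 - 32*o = (o - 2)*(o^3 - 8*o^2 + 16*o) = (o - 4)*(o - 2)*(o^2 - 4*o) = (o - 4)^2*(o - 2)*(o)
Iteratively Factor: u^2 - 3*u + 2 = (u - 1)*(u - 2)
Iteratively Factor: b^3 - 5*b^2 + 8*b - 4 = (b - 1)*(b^2 - 4*b + 4) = (b - 2)*(b - 1)*(b - 2)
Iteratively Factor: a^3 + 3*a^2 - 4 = (a + 2)*(a^2 + a - 2) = (a + 2)^2*(a - 1)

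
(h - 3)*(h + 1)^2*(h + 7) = h^4 + 6*h^3 - 12*h^2 - 38*h - 21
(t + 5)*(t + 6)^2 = t^3 + 17*t^2 + 96*t + 180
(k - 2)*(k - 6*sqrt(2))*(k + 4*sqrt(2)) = k^3 - 2*sqrt(2)*k^2 - 2*k^2 - 48*k + 4*sqrt(2)*k + 96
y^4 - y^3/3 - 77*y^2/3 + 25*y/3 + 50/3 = (y - 5)*(y - 1)*(y + 2/3)*(y + 5)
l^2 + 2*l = l*(l + 2)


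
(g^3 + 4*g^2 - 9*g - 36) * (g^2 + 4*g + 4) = g^5 + 8*g^4 + 11*g^3 - 56*g^2 - 180*g - 144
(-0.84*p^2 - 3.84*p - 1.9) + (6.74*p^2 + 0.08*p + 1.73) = 5.9*p^2 - 3.76*p - 0.17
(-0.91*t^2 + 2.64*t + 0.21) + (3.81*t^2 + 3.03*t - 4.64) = 2.9*t^2 + 5.67*t - 4.43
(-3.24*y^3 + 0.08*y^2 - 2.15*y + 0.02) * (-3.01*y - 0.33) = 9.7524*y^4 + 0.8284*y^3 + 6.4451*y^2 + 0.6493*y - 0.0066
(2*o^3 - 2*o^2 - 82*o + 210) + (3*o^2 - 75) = 2*o^3 + o^2 - 82*o + 135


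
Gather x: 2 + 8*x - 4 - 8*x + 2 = 0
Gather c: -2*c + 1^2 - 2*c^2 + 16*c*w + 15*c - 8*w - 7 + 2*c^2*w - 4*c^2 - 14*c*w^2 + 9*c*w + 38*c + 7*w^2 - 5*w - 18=c^2*(2*w - 6) + c*(-14*w^2 + 25*w + 51) + 7*w^2 - 13*w - 24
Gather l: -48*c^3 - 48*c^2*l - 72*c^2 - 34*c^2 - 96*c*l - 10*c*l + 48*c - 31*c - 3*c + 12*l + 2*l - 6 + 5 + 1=-48*c^3 - 106*c^2 + 14*c + l*(-48*c^2 - 106*c + 14)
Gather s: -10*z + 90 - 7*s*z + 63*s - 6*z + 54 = s*(63 - 7*z) - 16*z + 144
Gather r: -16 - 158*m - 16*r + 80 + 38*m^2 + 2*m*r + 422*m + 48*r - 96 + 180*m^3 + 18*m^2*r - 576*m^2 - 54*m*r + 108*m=180*m^3 - 538*m^2 + 372*m + r*(18*m^2 - 52*m + 32) - 32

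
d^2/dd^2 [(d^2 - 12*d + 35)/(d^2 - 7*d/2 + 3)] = 4*(-34*d^3 + 384*d^2 - 1038*d + 827)/(8*d^6 - 84*d^5 + 366*d^4 - 847*d^3 + 1098*d^2 - 756*d + 216)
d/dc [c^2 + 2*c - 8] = 2*c + 2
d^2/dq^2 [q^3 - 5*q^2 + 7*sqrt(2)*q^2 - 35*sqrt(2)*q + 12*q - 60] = 6*q - 10 + 14*sqrt(2)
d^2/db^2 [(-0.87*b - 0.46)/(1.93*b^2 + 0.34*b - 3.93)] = (-(0.87*b + 0.46)*(3.86*b + 0.34)*(7.72*b + 0.68) + (10.0746*b + 2.3672)*(1.93*b^2 + 0.34*b - 3.93))/(1.93*b^2 + 0.34*b - 3.93)^3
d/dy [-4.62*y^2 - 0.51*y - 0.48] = -9.24*y - 0.51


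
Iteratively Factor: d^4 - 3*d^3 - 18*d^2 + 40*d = (d)*(d^3 - 3*d^2 - 18*d + 40) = d*(d + 4)*(d^2 - 7*d + 10) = d*(d - 5)*(d + 4)*(d - 2)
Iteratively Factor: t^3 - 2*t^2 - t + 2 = (t - 2)*(t^2 - 1) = (t - 2)*(t + 1)*(t - 1)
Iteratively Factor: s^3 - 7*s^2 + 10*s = (s)*(s^2 - 7*s + 10) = s*(s - 2)*(s - 5)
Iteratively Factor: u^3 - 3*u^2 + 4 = (u - 2)*(u^2 - u - 2) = (u - 2)*(u + 1)*(u - 2)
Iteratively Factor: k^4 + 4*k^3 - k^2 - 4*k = (k - 1)*(k^3 + 5*k^2 + 4*k) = (k - 1)*(k + 1)*(k^2 + 4*k) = (k - 1)*(k + 1)*(k + 4)*(k)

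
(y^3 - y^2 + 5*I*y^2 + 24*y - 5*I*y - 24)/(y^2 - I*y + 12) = (y^3 + y^2*(-1 + 5*I) + y*(24 - 5*I) - 24)/(y^2 - I*y + 12)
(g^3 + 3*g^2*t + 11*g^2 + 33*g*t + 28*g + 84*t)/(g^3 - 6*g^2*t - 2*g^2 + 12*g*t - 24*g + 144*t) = (-g^2 - 3*g*t - 7*g - 21*t)/(-g^2 + 6*g*t + 6*g - 36*t)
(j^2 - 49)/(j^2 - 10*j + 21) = (j + 7)/(j - 3)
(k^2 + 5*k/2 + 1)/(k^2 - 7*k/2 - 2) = (k + 2)/(k - 4)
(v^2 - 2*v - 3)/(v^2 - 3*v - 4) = (v - 3)/(v - 4)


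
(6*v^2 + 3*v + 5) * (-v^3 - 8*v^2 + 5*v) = -6*v^5 - 51*v^4 + v^3 - 25*v^2 + 25*v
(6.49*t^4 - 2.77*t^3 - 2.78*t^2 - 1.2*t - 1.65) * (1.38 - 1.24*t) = -8.0476*t^5 + 12.391*t^4 - 0.3754*t^3 - 2.3484*t^2 + 0.39*t - 2.277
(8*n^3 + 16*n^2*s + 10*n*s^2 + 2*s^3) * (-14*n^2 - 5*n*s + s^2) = -112*n^5 - 264*n^4*s - 212*n^3*s^2 - 62*n^2*s^3 + 2*s^5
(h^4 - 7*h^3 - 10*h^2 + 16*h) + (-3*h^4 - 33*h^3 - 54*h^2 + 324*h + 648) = -2*h^4 - 40*h^3 - 64*h^2 + 340*h + 648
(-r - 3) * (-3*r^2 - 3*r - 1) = 3*r^3 + 12*r^2 + 10*r + 3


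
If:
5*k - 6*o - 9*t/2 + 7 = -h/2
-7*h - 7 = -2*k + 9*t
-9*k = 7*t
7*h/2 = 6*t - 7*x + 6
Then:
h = 384/1421 - 190*x/203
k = 19/29 - 14*x/29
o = 40361/17052 - 192*x/203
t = 18*x/29 - 171/203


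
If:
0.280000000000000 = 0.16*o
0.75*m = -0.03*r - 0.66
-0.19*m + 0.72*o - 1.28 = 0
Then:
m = -0.11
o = 1.75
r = -19.37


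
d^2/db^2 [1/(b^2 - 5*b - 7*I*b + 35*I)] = 2*(-b^2 + 5*b + 7*I*b + (-2*b + 5 + 7*I)^2 - 35*I)/(b^2 - 5*b - 7*I*b + 35*I)^3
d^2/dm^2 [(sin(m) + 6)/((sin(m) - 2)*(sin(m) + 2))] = (-sin(m)^5 - 24*sin(m)^4 - 22*sin(m)^3 - 60*sin(m)^2 + 8*sin(m) + 48)/((sin(m) - 2)^3*(sin(m) + 2)^3)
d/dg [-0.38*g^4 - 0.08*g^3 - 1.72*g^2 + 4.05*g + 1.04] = -1.52*g^3 - 0.24*g^2 - 3.44*g + 4.05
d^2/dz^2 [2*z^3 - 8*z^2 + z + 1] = 12*z - 16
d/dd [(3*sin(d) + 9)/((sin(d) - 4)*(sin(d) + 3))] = -3*cos(d)/(sin(d) - 4)^2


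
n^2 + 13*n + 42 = (n + 6)*(n + 7)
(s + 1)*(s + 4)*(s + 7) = s^3 + 12*s^2 + 39*s + 28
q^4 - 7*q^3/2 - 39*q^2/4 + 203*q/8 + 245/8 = (q - 7/2)^2*(q + 1)*(q + 5/2)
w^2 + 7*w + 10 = (w + 2)*(w + 5)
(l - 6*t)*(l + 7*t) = l^2 + l*t - 42*t^2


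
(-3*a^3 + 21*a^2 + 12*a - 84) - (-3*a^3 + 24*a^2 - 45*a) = -3*a^2 + 57*a - 84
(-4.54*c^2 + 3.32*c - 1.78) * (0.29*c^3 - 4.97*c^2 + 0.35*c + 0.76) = -1.3166*c^5 + 23.5266*c^4 - 18.6056*c^3 + 6.5582*c^2 + 1.9002*c - 1.3528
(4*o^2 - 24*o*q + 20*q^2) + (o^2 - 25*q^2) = 5*o^2 - 24*o*q - 5*q^2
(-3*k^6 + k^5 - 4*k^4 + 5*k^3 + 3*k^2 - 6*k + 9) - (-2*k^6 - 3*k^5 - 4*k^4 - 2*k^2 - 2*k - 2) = -k^6 + 4*k^5 + 5*k^3 + 5*k^2 - 4*k + 11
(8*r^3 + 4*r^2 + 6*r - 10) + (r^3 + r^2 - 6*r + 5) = 9*r^3 + 5*r^2 - 5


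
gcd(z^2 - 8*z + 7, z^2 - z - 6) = 1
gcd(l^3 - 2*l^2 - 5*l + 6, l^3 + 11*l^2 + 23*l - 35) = l - 1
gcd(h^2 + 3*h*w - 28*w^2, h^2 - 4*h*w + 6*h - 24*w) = -h + 4*w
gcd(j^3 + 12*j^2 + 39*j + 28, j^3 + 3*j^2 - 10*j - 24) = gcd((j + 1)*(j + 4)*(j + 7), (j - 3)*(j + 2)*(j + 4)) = j + 4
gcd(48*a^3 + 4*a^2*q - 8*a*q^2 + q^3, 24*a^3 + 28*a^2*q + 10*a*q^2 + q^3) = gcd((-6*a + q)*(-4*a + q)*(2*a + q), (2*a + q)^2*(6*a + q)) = 2*a + q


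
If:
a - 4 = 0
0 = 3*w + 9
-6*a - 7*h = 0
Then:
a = 4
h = -24/7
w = -3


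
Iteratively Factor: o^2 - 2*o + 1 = (o - 1)*(o - 1)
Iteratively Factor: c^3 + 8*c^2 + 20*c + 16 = (c + 2)*(c^2 + 6*c + 8) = (c + 2)^2*(c + 4)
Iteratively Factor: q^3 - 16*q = (q - 4)*(q^2 + 4*q) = (q - 4)*(q + 4)*(q)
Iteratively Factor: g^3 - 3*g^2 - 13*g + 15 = (g + 3)*(g^2 - 6*g + 5) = (g - 5)*(g + 3)*(g - 1)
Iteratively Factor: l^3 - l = (l)*(l^2 - 1) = l*(l + 1)*(l - 1)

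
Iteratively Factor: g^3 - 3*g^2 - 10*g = (g + 2)*(g^2 - 5*g) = (g - 5)*(g + 2)*(g)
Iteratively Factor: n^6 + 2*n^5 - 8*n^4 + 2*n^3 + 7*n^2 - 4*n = (n - 1)*(n^5 + 3*n^4 - 5*n^3 - 3*n^2 + 4*n) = (n - 1)^2*(n^4 + 4*n^3 - n^2 - 4*n) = (n - 1)^2*(n + 1)*(n^3 + 3*n^2 - 4*n) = n*(n - 1)^2*(n + 1)*(n^2 + 3*n - 4) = n*(n - 1)^3*(n + 1)*(n + 4)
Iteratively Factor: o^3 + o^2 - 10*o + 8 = (o + 4)*(o^2 - 3*o + 2) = (o - 1)*(o + 4)*(o - 2)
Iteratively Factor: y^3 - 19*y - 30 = (y - 5)*(y^2 + 5*y + 6) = (y - 5)*(y + 3)*(y + 2)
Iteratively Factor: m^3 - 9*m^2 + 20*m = (m - 4)*(m^2 - 5*m) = m*(m - 4)*(m - 5)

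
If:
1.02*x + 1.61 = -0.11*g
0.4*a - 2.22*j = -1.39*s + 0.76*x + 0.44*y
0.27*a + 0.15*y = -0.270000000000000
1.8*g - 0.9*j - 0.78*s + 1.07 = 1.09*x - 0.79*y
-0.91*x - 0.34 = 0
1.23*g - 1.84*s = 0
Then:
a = -5.49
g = -11.17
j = -7.14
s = -7.47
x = -0.37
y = 8.08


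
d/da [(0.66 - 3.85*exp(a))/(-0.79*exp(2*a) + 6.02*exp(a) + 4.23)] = (-3.0415*exp(2*a) + 1.0428*exp(a) - 20.2587)*exp(a)/(0.6241*exp(4*a) - 9.5116*exp(3*a) + 29.557*exp(2*a) + 50.9292*exp(a) + 17.8929)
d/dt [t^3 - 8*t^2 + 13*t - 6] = 3*t^2 - 16*t + 13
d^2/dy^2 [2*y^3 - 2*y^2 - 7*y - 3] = 12*y - 4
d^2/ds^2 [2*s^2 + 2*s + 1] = 4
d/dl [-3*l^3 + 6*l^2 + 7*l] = -9*l^2 + 12*l + 7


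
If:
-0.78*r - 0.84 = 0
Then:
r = -1.08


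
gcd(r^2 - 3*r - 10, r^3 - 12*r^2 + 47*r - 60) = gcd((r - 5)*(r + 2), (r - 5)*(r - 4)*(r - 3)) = r - 5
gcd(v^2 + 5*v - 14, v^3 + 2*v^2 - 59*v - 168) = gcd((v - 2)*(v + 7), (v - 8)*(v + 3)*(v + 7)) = v + 7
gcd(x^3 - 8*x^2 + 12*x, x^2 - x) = x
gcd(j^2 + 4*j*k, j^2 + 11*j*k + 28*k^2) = j + 4*k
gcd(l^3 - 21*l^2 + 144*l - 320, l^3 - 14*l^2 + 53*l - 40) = l^2 - 13*l + 40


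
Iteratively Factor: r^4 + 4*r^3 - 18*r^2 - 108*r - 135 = (r + 3)*(r^3 + r^2 - 21*r - 45) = (r - 5)*(r + 3)*(r^2 + 6*r + 9) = (r - 5)*(r + 3)^2*(r + 3)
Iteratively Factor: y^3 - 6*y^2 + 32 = (y - 4)*(y^2 - 2*y - 8) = (y - 4)*(y + 2)*(y - 4)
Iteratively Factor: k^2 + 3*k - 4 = (k + 4)*(k - 1)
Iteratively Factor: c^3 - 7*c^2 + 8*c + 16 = (c + 1)*(c^2 - 8*c + 16) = (c - 4)*(c + 1)*(c - 4)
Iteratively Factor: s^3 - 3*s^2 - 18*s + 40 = (s + 4)*(s^2 - 7*s + 10) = (s - 2)*(s + 4)*(s - 5)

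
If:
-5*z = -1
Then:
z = 1/5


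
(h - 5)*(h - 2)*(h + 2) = h^3 - 5*h^2 - 4*h + 20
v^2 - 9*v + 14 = (v - 7)*(v - 2)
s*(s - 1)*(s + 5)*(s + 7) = s^4 + 11*s^3 + 23*s^2 - 35*s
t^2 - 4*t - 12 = (t - 6)*(t + 2)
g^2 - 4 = (g - 2)*(g + 2)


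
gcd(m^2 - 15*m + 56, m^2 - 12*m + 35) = m - 7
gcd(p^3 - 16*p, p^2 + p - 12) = p + 4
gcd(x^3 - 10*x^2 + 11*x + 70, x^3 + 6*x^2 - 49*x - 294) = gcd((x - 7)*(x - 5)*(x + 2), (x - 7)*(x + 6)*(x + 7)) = x - 7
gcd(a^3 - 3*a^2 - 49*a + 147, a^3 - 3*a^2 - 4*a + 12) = a - 3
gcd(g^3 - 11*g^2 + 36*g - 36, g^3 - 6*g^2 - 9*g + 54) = g^2 - 9*g + 18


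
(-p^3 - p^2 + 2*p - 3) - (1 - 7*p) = -p^3 - p^2 + 9*p - 4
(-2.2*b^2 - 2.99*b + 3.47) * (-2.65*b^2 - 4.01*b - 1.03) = 5.83*b^4 + 16.7455*b^3 + 5.0604*b^2 - 10.835*b - 3.5741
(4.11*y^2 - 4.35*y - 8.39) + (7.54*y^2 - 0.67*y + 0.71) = 11.65*y^2 - 5.02*y - 7.68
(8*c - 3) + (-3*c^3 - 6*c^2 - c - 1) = -3*c^3 - 6*c^2 + 7*c - 4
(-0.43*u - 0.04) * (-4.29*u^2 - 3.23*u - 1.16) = 1.8447*u^3 + 1.5605*u^2 + 0.628*u + 0.0464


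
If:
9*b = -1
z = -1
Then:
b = -1/9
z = -1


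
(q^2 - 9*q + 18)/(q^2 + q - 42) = (q - 3)/(q + 7)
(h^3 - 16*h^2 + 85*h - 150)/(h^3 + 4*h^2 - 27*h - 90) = (h^2 - 11*h + 30)/(h^2 + 9*h + 18)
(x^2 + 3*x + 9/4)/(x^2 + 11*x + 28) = (x^2 + 3*x + 9/4)/(x^2 + 11*x + 28)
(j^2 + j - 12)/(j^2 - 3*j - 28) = (j - 3)/(j - 7)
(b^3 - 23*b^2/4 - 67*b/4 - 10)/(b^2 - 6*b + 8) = (4*b^3 - 23*b^2 - 67*b - 40)/(4*(b^2 - 6*b + 8))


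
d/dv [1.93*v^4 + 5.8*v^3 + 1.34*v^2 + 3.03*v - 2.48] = 7.72*v^3 + 17.4*v^2 + 2.68*v + 3.03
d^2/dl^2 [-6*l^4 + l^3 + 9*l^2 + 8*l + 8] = -72*l^2 + 6*l + 18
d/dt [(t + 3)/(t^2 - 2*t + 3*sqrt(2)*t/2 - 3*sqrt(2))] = 2*(2*t^2 - 4*t + 3*sqrt(2)*t - (t + 3)*(4*t - 4 + 3*sqrt(2)) - 6*sqrt(2))/(2*t^2 - 4*t + 3*sqrt(2)*t - 6*sqrt(2))^2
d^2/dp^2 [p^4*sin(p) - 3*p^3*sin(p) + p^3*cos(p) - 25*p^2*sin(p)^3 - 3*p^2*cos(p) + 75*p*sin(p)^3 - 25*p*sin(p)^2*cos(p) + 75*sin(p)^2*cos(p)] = -p^4*sin(p) + 3*p^3*sin(p) + 7*p^3*cos(p) - 225*p^2*sin(p)*cos(p)^2 + 81*p^2*sin(p) - 15*p^2*cos(p) + 675*p*sin(p)*cos(p)^2 - 231*p*sin(p) + 75*p*cos(p)^3 - 119*p*cos(p) - 100*sin(p)*cos(p)^2 + 225*cos(p)^3 - 81*cos(p)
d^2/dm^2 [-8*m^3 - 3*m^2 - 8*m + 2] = -48*m - 6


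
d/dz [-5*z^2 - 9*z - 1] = -10*z - 9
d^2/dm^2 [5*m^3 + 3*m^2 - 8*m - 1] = 30*m + 6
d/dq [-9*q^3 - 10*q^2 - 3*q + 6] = -27*q^2 - 20*q - 3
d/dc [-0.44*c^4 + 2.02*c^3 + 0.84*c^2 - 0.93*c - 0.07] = -1.76*c^3 + 6.06*c^2 + 1.68*c - 0.93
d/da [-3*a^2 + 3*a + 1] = 3 - 6*a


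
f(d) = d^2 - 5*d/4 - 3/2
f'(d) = 2*d - 5/4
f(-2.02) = 5.11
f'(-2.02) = -5.29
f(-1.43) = 2.33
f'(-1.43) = -4.11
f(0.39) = -1.84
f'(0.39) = -0.47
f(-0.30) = -1.04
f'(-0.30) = -1.85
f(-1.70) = 3.52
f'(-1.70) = -4.65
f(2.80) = 2.84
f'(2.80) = 4.35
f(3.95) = 9.16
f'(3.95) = 6.65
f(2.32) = 0.98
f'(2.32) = 3.39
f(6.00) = 27.00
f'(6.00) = 10.75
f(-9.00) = 90.75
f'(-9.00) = -19.25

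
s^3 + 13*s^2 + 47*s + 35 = (s + 1)*(s + 5)*(s + 7)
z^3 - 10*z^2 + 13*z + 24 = (z - 8)*(z - 3)*(z + 1)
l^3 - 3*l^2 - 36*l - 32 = (l - 8)*(l + 1)*(l + 4)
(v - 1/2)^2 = v^2 - v + 1/4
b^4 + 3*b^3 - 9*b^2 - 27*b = b*(b - 3)*(b + 3)^2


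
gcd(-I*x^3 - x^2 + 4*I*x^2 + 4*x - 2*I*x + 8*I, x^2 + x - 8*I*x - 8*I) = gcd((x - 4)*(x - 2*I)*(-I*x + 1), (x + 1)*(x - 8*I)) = 1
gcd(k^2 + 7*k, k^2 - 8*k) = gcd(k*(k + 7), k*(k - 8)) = k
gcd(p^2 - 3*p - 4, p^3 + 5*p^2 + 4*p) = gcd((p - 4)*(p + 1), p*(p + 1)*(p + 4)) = p + 1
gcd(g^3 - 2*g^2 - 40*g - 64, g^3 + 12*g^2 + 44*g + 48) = g^2 + 6*g + 8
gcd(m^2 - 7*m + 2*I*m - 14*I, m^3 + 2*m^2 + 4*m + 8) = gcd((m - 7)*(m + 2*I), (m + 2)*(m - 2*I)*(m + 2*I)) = m + 2*I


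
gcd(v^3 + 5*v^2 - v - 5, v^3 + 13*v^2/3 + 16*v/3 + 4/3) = 1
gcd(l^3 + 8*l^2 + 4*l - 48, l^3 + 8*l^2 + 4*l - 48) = l^3 + 8*l^2 + 4*l - 48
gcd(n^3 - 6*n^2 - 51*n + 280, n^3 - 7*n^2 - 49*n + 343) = n + 7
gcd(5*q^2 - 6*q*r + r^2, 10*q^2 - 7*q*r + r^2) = 5*q - r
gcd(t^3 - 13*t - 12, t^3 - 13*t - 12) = t^3 - 13*t - 12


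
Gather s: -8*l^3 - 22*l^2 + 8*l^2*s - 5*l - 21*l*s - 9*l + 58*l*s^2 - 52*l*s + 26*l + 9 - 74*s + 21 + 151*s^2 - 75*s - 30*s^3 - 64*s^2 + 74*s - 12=-8*l^3 - 22*l^2 + 12*l - 30*s^3 + s^2*(58*l + 87) + s*(8*l^2 - 73*l - 75) + 18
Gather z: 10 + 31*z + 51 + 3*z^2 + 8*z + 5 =3*z^2 + 39*z + 66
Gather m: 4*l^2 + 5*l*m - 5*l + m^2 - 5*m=4*l^2 - 5*l + m^2 + m*(5*l - 5)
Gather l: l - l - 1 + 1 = 0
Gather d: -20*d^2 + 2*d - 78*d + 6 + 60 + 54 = -20*d^2 - 76*d + 120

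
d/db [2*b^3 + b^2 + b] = 6*b^2 + 2*b + 1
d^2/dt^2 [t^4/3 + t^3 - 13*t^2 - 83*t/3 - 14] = 4*t^2 + 6*t - 26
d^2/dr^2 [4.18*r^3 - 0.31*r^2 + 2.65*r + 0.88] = 25.08*r - 0.62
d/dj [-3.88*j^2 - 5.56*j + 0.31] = -7.76*j - 5.56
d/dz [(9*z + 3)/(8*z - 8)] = -3/(2*(z - 1)^2)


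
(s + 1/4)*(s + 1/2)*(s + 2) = s^3 + 11*s^2/4 + 13*s/8 + 1/4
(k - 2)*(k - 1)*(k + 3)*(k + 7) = k^4 + 7*k^3 - 7*k^2 - 43*k + 42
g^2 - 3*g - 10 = (g - 5)*(g + 2)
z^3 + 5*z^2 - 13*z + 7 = (z - 1)^2*(z + 7)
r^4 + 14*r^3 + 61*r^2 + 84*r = r*(r + 3)*(r + 4)*(r + 7)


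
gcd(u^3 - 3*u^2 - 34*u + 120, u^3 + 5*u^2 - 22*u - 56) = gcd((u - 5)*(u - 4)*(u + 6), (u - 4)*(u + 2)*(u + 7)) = u - 4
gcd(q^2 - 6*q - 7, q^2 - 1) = q + 1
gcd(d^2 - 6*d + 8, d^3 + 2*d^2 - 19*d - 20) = d - 4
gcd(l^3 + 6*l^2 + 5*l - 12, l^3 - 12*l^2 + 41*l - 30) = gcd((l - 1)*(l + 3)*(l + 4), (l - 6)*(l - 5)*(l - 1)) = l - 1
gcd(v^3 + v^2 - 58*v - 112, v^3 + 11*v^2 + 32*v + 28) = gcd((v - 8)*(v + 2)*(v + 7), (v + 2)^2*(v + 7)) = v^2 + 9*v + 14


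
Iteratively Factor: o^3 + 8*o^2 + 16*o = (o + 4)*(o^2 + 4*o) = (o + 4)^2*(o)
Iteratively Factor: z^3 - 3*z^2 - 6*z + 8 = (z - 4)*(z^2 + z - 2) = (z - 4)*(z + 2)*(z - 1)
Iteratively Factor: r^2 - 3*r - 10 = (r + 2)*(r - 5)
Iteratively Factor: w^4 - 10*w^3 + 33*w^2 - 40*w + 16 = (w - 4)*(w^3 - 6*w^2 + 9*w - 4) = (w - 4)*(w - 1)*(w^2 - 5*w + 4) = (w - 4)^2*(w - 1)*(w - 1)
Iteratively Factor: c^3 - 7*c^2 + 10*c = (c)*(c^2 - 7*c + 10) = c*(c - 2)*(c - 5)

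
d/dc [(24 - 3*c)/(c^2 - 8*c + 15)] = 3*(-c^2 + 8*c + 2*(c - 8)*(c - 4) - 15)/(c^2 - 8*c + 15)^2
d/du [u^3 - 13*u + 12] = 3*u^2 - 13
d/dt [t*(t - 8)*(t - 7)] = 3*t^2 - 30*t + 56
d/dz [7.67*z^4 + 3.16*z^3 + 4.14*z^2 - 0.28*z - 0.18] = 30.68*z^3 + 9.48*z^2 + 8.28*z - 0.28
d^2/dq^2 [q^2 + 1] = 2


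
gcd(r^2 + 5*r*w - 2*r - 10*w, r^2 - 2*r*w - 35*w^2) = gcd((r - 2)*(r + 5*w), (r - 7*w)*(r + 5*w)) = r + 5*w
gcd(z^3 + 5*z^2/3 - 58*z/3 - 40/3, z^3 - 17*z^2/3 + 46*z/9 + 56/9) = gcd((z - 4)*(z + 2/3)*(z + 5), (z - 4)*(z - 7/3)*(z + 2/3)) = z^2 - 10*z/3 - 8/3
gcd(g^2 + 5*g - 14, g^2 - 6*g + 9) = 1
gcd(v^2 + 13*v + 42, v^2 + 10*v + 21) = v + 7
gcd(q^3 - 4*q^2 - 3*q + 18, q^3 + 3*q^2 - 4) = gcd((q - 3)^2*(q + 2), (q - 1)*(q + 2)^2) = q + 2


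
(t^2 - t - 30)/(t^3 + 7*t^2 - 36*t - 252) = (t + 5)/(t^2 + 13*t + 42)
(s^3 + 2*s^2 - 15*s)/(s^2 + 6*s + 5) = s*(s - 3)/(s + 1)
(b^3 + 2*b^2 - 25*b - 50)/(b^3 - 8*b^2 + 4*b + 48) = (b^2 - 25)/(b^2 - 10*b + 24)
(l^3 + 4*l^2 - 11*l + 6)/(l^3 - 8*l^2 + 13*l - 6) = (l + 6)/(l - 6)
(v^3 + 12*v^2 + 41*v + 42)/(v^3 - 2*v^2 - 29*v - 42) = (v + 7)/(v - 7)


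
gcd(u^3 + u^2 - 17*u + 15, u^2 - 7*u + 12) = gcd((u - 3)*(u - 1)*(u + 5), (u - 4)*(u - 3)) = u - 3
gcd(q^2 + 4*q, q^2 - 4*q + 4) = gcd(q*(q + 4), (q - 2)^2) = 1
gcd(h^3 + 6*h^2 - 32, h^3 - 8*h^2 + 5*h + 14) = h - 2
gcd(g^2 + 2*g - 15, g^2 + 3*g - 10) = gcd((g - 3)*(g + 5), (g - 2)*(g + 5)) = g + 5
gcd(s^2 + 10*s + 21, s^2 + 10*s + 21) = s^2 + 10*s + 21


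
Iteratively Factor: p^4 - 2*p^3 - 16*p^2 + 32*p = (p - 2)*(p^3 - 16*p) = (p - 2)*(p + 4)*(p^2 - 4*p) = p*(p - 2)*(p + 4)*(p - 4)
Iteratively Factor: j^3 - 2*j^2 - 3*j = (j)*(j^2 - 2*j - 3) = j*(j + 1)*(j - 3)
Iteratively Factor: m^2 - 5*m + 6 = (m - 3)*(m - 2)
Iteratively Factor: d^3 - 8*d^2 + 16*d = (d - 4)*(d^2 - 4*d) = (d - 4)^2*(d)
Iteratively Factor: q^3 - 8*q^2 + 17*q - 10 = (q - 1)*(q^2 - 7*q + 10) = (q - 5)*(q - 1)*(q - 2)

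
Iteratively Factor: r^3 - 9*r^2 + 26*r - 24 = (r - 4)*(r^2 - 5*r + 6) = (r - 4)*(r - 3)*(r - 2)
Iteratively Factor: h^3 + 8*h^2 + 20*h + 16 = (h + 2)*(h^2 + 6*h + 8) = (h + 2)*(h + 4)*(h + 2)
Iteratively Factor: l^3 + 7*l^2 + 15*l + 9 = (l + 1)*(l^2 + 6*l + 9) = (l + 1)*(l + 3)*(l + 3)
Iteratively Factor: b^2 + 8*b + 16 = (b + 4)*(b + 4)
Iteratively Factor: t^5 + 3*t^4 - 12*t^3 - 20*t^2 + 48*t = (t - 2)*(t^4 + 5*t^3 - 2*t^2 - 24*t) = (t - 2)*(t + 4)*(t^3 + t^2 - 6*t) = (t - 2)^2*(t + 4)*(t^2 + 3*t) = t*(t - 2)^2*(t + 4)*(t + 3)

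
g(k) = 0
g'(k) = 0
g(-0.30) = 0.00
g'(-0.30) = 0.00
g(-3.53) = 0.00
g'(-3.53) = 0.00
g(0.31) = 0.00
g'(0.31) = 0.00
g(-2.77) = 0.00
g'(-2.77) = 0.00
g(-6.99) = 0.00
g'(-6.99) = 0.00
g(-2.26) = 0.00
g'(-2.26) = 0.00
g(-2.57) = 0.00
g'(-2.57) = 0.00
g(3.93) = 0.00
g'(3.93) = 0.00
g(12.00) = 0.00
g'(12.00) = 0.00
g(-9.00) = 0.00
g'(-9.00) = 0.00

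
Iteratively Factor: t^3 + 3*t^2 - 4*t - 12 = (t - 2)*(t^2 + 5*t + 6) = (t - 2)*(t + 2)*(t + 3)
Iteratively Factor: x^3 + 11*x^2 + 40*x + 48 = (x + 3)*(x^2 + 8*x + 16) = (x + 3)*(x + 4)*(x + 4)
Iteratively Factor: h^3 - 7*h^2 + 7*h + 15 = (h + 1)*(h^2 - 8*h + 15) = (h - 5)*(h + 1)*(h - 3)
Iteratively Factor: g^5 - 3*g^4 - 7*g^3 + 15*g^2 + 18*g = (g)*(g^4 - 3*g^3 - 7*g^2 + 15*g + 18) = g*(g + 2)*(g^3 - 5*g^2 + 3*g + 9) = g*(g + 1)*(g + 2)*(g^2 - 6*g + 9) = g*(g - 3)*(g + 1)*(g + 2)*(g - 3)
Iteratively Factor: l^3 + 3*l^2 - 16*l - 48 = (l + 4)*(l^2 - l - 12) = (l - 4)*(l + 4)*(l + 3)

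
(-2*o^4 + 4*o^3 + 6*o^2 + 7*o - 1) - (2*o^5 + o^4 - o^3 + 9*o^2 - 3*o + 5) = -2*o^5 - 3*o^4 + 5*o^3 - 3*o^2 + 10*o - 6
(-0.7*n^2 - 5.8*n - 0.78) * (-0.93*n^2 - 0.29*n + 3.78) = 0.651*n^4 + 5.597*n^3 - 0.2386*n^2 - 21.6978*n - 2.9484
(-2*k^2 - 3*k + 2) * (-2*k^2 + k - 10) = 4*k^4 + 4*k^3 + 13*k^2 + 32*k - 20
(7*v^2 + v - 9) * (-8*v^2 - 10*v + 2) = -56*v^4 - 78*v^3 + 76*v^2 + 92*v - 18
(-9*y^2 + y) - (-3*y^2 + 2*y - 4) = -6*y^2 - y + 4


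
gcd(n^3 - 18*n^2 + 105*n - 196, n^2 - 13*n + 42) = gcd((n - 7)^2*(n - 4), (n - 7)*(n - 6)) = n - 7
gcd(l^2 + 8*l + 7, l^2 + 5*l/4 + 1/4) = l + 1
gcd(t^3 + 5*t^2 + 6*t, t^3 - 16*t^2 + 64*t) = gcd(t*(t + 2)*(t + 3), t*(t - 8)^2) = t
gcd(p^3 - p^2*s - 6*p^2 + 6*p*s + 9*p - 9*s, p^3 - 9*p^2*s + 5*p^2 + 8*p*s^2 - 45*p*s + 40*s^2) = p - s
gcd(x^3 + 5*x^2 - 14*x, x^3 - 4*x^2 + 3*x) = x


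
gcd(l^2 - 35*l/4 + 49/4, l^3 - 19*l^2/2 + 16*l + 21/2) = l - 7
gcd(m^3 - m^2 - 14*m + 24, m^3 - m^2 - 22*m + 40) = m - 2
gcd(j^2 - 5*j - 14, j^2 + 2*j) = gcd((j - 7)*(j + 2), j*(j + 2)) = j + 2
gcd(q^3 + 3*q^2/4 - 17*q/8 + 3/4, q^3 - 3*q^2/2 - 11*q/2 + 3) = q^2 + 3*q/2 - 1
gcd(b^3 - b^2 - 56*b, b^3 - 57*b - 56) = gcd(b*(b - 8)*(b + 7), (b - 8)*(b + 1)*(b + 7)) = b^2 - b - 56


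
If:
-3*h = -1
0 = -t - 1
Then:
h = 1/3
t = -1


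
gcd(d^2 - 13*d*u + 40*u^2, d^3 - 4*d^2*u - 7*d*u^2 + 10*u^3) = -d + 5*u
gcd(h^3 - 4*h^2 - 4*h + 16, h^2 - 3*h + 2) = h - 2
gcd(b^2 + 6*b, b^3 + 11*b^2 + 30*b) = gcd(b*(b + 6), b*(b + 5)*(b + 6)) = b^2 + 6*b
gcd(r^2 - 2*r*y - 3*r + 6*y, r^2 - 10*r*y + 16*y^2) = -r + 2*y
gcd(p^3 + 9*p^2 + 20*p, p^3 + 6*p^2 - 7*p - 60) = p^2 + 9*p + 20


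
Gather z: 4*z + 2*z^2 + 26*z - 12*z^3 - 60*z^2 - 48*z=-12*z^3 - 58*z^2 - 18*z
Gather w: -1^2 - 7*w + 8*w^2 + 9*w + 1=8*w^2 + 2*w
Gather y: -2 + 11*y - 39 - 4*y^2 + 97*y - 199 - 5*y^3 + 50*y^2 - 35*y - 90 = -5*y^3 + 46*y^2 + 73*y - 330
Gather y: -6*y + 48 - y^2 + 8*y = -y^2 + 2*y + 48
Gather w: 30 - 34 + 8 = 4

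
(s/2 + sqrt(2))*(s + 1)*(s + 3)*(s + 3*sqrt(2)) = s^4/2 + 2*s^3 + 5*sqrt(2)*s^3/2 + 15*s^2/2 + 10*sqrt(2)*s^2 + 15*sqrt(2)*s/2 + 24*s + 18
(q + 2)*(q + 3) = q^2 + 5*q + 6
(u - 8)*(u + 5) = u^2 - 3*u - 40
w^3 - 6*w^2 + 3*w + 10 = (w - 5)*(w - 2)*(w + 1)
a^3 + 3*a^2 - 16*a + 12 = (a - 2)*(a - 1)*(a + 6)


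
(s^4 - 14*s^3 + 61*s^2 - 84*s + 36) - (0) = s^4 - 14*s^3 + 61*s^2 - 84*s + 36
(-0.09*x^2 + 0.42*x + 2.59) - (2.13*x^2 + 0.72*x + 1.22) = -2.22*x^2 - 0.3*x + 1.37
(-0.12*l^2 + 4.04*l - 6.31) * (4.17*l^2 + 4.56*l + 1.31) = -0.5004*l^4 + 16.2996*l^3 - 8.0475*l^2 - 23.4812*l - 8.2661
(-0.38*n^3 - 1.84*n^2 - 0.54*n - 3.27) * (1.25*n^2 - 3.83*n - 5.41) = -0.475*n^5 - 0.8446*n^4 + 8.428*n^3 + 7.9351*n^2 + 15.4455*n + 17.6907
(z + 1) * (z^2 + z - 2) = z^3 + 2*z^2 - z - 2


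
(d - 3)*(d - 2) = d^2 - 5*d + 6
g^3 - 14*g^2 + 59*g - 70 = (g - 7)*(g - 5)*(g - 2)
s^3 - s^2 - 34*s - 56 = (s - 7)*(s + 2)*(s + 4)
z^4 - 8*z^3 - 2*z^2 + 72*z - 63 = (z - 7)*(z - 3)*(z - 1)*(z + 3)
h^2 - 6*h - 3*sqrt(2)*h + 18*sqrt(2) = (h - 6)*(h - 3*sqrt(2))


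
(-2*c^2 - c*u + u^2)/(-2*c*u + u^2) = (c + u)/u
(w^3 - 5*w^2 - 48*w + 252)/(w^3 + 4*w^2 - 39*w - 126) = (w - 6)/(w + 3)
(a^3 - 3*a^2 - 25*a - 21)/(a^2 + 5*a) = (a^3 - 3*a^2 - 25*a - 21)/(a*(a + 5))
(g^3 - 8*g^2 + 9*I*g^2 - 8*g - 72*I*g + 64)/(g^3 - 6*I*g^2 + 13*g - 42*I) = (g^3 + g^2*(-8 + 9*I) + g*(-8 - 72*I) + 64)/(g^3 - 6*I*g^2 + 13*g - 42*I)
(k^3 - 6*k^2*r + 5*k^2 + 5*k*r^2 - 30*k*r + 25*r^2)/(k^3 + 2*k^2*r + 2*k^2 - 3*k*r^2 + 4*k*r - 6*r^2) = (k^2 - 5*k*r + 5*k - 25*r)/(k^2 + 3*k*r + 2*k + 6*r)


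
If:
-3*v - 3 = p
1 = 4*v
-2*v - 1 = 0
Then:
No Solution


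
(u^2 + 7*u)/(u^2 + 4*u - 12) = u*(u + 7)/(u^2 + 4*u - 12)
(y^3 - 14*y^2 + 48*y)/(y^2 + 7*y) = (y^2 - 14*y + 48)/(y + 7)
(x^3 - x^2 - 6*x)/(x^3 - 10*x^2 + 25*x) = (x^2 - x - 6)/(x^2 - 10*x + 25)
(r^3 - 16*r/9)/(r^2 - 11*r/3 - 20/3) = r*(3*r - 4)/(3*(r - 5))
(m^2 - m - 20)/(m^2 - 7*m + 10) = (m + 4)/(m - 2)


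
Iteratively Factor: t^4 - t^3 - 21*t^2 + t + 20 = (t + 1)*(t^3 - 2*t^2 - 19*t + 20) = (t + 1)*(t + 4)*(t^2 - 6*t + 5) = (t - 5)*(t + 1)*(t + 4)*(t - 1)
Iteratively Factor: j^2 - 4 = (j - 2)*(j + 2)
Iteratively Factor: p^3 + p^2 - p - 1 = (p - 1)*(p^2 + 2*p + 1) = (p - 1)*(p + 1)*(p + 1)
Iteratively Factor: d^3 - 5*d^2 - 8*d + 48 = (d - 4)*(d^2 - d - 12) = (d - 4)^2*(d + 3)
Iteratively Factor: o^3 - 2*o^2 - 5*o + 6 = (o - 1)*(o^2 - o - 6) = (o - 3)*(o - 1)*(o + 2)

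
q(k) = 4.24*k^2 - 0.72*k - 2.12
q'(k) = 8.48*k - 0.72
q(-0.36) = -1.31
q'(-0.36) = -3.77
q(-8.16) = 286.08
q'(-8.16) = -69.92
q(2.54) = 23.41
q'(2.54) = 20.82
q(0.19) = -2.10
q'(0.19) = 0.89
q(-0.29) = -1.55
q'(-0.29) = -3.18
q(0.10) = -2.15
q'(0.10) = 0.13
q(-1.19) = 4.74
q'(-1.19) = -10.81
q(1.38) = 4.96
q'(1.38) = 10.98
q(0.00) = -2.12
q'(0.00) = -0.72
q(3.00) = 33.88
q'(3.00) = 24.72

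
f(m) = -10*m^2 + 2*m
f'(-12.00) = 242.00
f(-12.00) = -1464.00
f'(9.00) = -178.00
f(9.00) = -792.00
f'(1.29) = -23.80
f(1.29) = -14.06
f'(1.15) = -21.00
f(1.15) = -10.92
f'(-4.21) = 86.20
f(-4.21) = -185.66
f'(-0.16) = 5.20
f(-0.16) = -0.58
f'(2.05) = -39.00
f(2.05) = -37.92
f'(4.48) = -87.60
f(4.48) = -191.74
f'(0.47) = -7.40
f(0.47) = -1.27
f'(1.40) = -26.00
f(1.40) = -16.80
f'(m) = 2 - 20*m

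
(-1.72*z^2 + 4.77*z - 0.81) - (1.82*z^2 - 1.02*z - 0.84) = -3.54*z^2 + 5.79*z + 0.0299999999999999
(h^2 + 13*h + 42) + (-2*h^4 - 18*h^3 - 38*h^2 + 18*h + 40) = -2*h^4 - 18*h^3 - 37*h^2 + 31*h + 82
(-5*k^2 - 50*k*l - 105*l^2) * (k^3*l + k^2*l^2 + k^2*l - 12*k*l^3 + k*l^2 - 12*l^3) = -5*k^5*l - 55*k^4*l^2 - 5*k^4*l - 95*k^3*l^3 - 55*k^3*l^2 + 495*k^2*l^4 - 95*k^2*l^3 + 1260*k*l^5 + 495*k*l^4 + 1260*l^5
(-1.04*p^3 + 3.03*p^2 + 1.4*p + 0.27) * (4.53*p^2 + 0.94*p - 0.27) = -4.7112*p^5 + 12.7483*p^4 + 9.471*p^3 + 1.721*p^2 - 0.1242*p - 0.0729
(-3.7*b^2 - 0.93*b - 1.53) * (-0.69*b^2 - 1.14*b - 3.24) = 2.553*b^4 + 4.8597*b^3 + 14.1039*b^2 + 4.7574*b + 4.9572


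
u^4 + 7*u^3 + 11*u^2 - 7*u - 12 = (u - 1)*(u + 1)*(u + 3)*(u + 4)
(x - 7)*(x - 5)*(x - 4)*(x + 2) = x^4 - 14*x^3 + 51*x^2 + 26*x - 280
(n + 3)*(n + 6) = n^2 + 9*n + 18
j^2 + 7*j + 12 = (j + 3)*(j + 4)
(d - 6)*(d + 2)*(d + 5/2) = d^3 - 3*d^2/2 - 22*d - 30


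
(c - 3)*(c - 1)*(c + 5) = c^3 + c^2 - 17*c + 15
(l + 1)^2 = l^2 + 2*l + 1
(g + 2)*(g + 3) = g^2 + 5*g + 6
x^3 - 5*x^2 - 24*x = x*(x - 8)*(x + 3)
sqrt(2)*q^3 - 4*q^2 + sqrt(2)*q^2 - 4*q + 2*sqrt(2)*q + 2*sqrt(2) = (q - sqrt(2))^2*(sqrt(2)*q + sqrt(2))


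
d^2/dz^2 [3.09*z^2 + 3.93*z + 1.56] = 6.18000000000000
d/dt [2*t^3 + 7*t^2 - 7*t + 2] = 6*t^2 + 14*t - 7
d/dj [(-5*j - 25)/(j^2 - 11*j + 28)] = 5*(j^2 + 10*j - 83)/(j^4 - 22*j^3 + 177*j^2 - 616*j + 784)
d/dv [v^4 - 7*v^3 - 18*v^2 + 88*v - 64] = 4*v^3 - 21*v^2 - 36*v + 88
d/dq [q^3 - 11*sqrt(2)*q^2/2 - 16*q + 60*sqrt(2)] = 3*q^2 - 11*sqrt(2)*q - 16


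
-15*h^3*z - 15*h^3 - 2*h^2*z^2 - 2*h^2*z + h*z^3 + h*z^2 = (-5*h + z)*(3*h + z)*(h*z + h)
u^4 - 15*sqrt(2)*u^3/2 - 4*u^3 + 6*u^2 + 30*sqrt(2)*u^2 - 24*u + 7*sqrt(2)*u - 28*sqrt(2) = (u - 4)*(u - 7*sqrt(2))*(u - sqrt(2))*(u + sqrt(2)/2)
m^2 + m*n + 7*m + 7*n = (m + 7)*(m + n)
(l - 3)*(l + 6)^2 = l^3 + 9*l^2 - 108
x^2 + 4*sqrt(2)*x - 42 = (x - 3*sqrt(2))*(x + 7*sqrt(2))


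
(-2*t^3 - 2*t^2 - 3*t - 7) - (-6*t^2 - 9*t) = -2*t^3 + 4*t^2 + 6*t - 7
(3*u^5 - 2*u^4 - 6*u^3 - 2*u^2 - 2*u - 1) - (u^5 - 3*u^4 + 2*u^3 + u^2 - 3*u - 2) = 2*u^5 + u^4 - 8*u^3 - 3*u^2 + u + 1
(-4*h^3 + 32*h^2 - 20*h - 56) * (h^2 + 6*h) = -4*h^5 + 8*h^4 + 172*h^3 - 176*h^2 - 336*h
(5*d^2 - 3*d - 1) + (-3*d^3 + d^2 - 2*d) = -3*d^3 + 6*d^2 - 5*d - 1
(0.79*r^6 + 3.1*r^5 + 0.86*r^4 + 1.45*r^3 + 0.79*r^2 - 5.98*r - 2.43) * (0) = 0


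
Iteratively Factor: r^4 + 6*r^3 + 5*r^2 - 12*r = (r + 4)*(r^3 + 2*r^2 - 3*r) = (r + 3)*(r + 4)*(r^2 - r) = r*(r + 3)*(r + 4)*(r - 1)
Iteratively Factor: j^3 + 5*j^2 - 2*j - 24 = (j + 4)*(j^2 + j - 6) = (j - 2)*(j + 4)*(j + 3)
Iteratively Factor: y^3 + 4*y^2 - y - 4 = (y + 4)*(y^2 - 1) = (y + 1)*(y + 4)*(y - 1)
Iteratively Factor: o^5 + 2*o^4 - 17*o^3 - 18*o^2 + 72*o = (o + 4)*(o^4 - 2*o^3 - 9*o^2 + 18*o) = (o - 3)*(o + 4)*(o^3 + o^2 - 6*o) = o*(o - 3)*(o + 4)*(o^2 + o - 6) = o*(o - 3)*(o + 3)*(o + 4)*(o - 2)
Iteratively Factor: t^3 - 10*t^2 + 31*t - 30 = (t - 3)*(t^2 - 7*t + 10) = (t - 3)*(t - 2)*(t - 5)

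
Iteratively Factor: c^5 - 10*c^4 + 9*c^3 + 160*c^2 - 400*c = (c - 5)*(c^4 - 5*c^3 - 16*c^2 + 80*c) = (c - 5)^2*(c^3 - 16*c) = (c - 5)^2*(c + 4)*(c^2 - 4*c) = c*(c - 5)^2*(c + 4)*(c - 4)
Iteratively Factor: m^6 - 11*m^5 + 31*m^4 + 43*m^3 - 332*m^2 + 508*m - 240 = (m + 3)*(m^5 - 14*m^4 + 73*m^3 - 176*m^2 + 196*m - 80) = (m - 2)*(m + 3)*(m^4 - 12*m^3 + 49*m^2 - 78*m + 40) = (m - 4)*(m - 2)*(m + 3)*(m^3 - 8*m^2 + 17*m - 10) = (m - 4)*(m - 2)*(m - 1)*(m + 3)*(m^2 - 7*m + 10) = (m - 5)*(m - 4)*(m - 2)*(m - 1)*(m + 3)*(m - 2)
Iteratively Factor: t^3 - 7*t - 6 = (t - 3)*(t^2 + 3*t + 2) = (t - 3)*(t + 1)*(t + 2)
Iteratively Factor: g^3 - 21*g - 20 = (g + 1)*(g^2 - g - 20) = (g + 1)*(g + 4)*(g - 5)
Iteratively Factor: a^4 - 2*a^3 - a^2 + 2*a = (a + 1)*(a^3 - 3*a^2 + 2*a) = (a - 1)*(a + 1)*(a^2 - 2*a) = a*(a - 1)*(a + 1)*(a - 2)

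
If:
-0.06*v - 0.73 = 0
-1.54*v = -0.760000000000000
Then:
No Solution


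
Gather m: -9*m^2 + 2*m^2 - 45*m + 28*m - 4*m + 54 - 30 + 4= -7*m^2 - 21*m + 28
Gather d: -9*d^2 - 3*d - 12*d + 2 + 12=-9*d^2 - 15*d + 14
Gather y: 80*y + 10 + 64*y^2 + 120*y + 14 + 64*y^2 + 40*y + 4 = 128*y^2 + 240*y + 28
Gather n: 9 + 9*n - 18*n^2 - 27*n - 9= -18*n^2 - 18*n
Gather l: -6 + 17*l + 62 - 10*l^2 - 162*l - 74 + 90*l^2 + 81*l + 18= 80*l^2 - 64*l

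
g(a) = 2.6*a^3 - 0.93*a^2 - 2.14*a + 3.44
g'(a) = 7.8*a^2 - 1.86*a - 2.14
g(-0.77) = 3.35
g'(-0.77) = 3.92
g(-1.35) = -1.76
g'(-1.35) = 14.59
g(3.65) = 109.67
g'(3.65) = 94.99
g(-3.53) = -114.96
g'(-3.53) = 101.62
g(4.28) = 181.09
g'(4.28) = 132.78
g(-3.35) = -97.58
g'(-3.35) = 91.63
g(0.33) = 2.73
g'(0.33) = -1.90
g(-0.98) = 2.20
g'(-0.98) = 7.17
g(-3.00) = -68.71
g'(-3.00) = 73.64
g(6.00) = 518.72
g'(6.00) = 267.50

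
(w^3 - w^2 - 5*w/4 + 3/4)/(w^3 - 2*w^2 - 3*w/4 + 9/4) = (2*w - 1)/(2*w - 3)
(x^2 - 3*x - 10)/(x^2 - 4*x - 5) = (x + 2)/(x + 1)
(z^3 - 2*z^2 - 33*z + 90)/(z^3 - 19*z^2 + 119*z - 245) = (z^2 + 3*z - 18)/(z^2 - 14*z + 49)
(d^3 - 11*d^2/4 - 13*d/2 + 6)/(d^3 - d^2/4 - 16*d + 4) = (4*d^2 + 5*d - 6)/(4*d^2 + 15*d - 4)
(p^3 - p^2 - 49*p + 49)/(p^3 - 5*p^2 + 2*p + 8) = (p^3 - p^2 - 49*p + 49)/(p^3 - 5*p^2 + 2*p + 8)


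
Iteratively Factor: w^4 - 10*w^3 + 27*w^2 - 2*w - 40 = (w + 1)*(w^3 - 11*w^2 + 38*w - 40) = (w - 2)*(w + 1)*(w^2 - 9*w + 20) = (w - 5)*(w - 2)*(w + 1)*(w - 4)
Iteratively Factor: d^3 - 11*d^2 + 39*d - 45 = (d - 3)*(d^2 - 8*d + 15) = (d - 5)*(d - 3)*(d - 3)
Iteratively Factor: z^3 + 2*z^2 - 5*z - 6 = (z + 3)*(z^2 - z - 2) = (z + 1)*(z + 3)*(z - 2)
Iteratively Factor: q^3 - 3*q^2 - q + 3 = (q - 1)*(q^2 - 2*q - 3) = (q - 3)*(q - 1)*(q + 1)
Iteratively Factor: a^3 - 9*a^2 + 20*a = (a - 5)*(a^2 - 4*a) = (a - 5)*(a - 4)*(a)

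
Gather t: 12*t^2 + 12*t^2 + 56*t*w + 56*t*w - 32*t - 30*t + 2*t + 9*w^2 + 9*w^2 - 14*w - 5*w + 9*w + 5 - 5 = 24*t^2 + t*(112*w - 60) + 18*w^2 - 10*w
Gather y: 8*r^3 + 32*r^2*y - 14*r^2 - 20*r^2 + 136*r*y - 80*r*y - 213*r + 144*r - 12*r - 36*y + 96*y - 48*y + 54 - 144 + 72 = 8*r^3 - 34*r^2 - 81*r + y*(32*r^2 + 56*r + 12) - 18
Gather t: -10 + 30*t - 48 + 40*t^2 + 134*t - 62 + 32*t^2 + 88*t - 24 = 72*t^2 + 252*t - 144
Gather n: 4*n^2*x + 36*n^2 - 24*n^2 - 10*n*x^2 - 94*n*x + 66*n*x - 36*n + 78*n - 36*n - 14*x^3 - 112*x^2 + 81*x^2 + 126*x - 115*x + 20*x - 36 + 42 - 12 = n^2*(4*x + 12) + n*(-10*x^2 - 28*x + 6) - 14*x^3 - 31*x^2 + 31*x - 6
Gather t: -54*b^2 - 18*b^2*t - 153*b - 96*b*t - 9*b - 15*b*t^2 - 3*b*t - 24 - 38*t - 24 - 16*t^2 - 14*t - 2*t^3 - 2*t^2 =-54*b^2 - 162*b - 2*t^3 + t^2*(-15*b - 18) + t*(-18*b^2 - 99*b - 52) - 48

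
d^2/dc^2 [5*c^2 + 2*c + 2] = 10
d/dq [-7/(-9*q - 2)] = -63/(9*q + 2)^2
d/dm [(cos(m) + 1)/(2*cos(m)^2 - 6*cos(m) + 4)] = (cos(m)^2 + 2*cos(m) - 5)*sin(m)/(2*(cos(m)^2 - 3*cos(m) + 2)^2)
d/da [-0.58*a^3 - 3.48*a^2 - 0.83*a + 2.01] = -1.74*a^2 - 6.96*a - 0.83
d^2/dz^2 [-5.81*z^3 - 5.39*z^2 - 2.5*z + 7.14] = -34.86*z - 10.78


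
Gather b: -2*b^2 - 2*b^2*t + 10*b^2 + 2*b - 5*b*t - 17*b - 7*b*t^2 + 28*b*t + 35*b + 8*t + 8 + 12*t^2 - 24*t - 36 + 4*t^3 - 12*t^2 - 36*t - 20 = b^2*(8 - 2*t) + b*(-7*t^2 + 23*t + 20) + 4*t^3 - 52*t - 48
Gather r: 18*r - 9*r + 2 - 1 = 9*r + 1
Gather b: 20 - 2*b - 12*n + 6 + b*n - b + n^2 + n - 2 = b*(n - 3) + n^2 - 11*n + 24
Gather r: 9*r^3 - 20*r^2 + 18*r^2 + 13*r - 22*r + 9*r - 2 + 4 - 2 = 9*r^3 - 2*r^2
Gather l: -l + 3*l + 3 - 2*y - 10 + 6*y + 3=2*l + 4*y - 4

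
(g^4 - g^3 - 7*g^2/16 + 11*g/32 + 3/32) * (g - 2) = g^5 - 3*g^4 + 25*g^3/16 + 39*g^2/32 - 19*g/32 - 3/16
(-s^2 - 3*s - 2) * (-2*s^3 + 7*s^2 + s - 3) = 2*s^5 - s^4 - 18*s^3 - 14*s^2 + 7*s + 6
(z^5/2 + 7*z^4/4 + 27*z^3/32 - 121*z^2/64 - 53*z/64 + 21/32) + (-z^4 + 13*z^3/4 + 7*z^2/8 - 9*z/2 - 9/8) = z^5/2 + 3*z^4/4 + 131*z^3/32 - 65*z^2/64 - 341*z/64 - 15/32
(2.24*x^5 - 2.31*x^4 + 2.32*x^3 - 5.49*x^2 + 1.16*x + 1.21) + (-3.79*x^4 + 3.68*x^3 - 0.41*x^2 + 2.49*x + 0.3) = 2.24*x^5 - 6.1*x^4 + 6.0*x^3 - 5.9*x^2 + 3.65*x + 1.51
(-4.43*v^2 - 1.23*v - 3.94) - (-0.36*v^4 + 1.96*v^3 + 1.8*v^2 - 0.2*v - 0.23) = 0.36*v^4 - 1.96*v^3 - 6.23*v^2 - 1.03*v - 3.71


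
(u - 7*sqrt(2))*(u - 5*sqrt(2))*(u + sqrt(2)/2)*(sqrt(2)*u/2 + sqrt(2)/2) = sqrt(2)*u^4/2 - 23*u^3/2 + sqrt(2)*u^3/2 - 23*u^2/2 + 29*sqrt(2)*u^2 + 35*u + 29*sqrt(2)*u + 35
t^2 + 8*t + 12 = (t + 2)*(t + 6)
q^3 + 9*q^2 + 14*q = q*(q + 2)*(q + 7)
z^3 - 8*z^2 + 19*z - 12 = (z - 4)*(z - 3)*(z - 1)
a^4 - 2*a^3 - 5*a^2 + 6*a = a*(a - 3)*(a - 1)*(a + 2)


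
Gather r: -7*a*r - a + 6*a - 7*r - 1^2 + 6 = 5*a + r*(-7*a - 7) + 5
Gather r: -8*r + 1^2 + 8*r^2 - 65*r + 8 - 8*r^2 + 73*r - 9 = 0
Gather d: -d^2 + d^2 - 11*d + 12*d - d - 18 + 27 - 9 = 0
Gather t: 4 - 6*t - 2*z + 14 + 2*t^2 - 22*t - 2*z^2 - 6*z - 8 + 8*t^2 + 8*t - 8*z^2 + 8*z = 10*t^2 - 20*t - 10*z^2 + 10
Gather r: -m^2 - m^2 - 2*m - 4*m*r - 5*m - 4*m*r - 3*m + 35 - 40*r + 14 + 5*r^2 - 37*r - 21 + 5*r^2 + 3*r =-2*m^2 - 10*m + 10*r^2 + r*(-8*m - 74) + 28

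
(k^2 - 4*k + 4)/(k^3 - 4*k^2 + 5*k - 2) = (k - 2)/(k^2 - 2*k + 1)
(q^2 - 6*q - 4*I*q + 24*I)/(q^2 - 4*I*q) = (q - 6)/q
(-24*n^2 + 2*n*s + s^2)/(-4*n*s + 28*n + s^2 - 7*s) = (6*n + s)/(s - 7)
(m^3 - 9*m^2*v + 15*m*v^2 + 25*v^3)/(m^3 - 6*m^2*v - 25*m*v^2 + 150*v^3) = (-m^2 + 4*m*v + 5*v^2)/(-m^2 + m*v + 30*v^2)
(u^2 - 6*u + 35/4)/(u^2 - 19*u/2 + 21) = (u - 5/2)/(u - 6)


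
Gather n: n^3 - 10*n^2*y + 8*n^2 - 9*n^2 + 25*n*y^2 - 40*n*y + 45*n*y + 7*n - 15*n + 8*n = n^3 + n^2*(-10*y - 1) + n*(25*y^2 + 5*y)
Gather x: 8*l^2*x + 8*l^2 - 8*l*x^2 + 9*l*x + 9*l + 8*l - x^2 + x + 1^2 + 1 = 8*l^2 + 17*l + x^2*(-8*l - 1) + x*(8*l^2 + 9*l + 1) + 2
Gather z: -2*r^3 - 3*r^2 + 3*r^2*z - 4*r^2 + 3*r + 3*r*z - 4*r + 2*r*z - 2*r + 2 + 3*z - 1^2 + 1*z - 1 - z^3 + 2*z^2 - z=-2*r^3 - 7*r^2 - 3*r - z^3 + 2*z^2 + z*(3*r^2 + 5*r + 3)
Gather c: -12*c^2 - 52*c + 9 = -12*c^2 - 52*c + 9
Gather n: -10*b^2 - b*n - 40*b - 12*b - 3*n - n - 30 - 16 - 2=-10*b^2 - 52*b + n*(-b - 4) - 48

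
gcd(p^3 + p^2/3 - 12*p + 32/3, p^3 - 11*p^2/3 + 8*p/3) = p^2 - 11*p/3 + 8/3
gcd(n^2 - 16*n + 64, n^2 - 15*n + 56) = n - 8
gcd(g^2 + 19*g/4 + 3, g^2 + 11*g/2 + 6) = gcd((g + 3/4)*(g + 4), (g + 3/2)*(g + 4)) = g + 4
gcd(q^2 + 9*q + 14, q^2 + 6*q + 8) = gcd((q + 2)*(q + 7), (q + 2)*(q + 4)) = q + 2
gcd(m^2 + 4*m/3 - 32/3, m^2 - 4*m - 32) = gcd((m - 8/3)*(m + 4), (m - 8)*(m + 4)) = m + 4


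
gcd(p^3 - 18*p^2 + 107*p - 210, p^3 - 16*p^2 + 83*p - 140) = p^2 - 12*p + 35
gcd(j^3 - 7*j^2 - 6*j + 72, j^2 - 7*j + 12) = j - 4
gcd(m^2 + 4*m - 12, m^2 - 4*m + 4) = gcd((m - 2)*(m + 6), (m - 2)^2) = m - 2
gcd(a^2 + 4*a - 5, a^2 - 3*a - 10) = 1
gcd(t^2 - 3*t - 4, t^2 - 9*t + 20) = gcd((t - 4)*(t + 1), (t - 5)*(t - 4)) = t - 4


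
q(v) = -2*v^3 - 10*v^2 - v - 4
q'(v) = -6*v^2 - 20*v - 1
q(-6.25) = 99.91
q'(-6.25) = -110.38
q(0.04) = -4.06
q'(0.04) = -1.81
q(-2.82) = -35.85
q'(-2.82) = 7.69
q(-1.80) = -22.94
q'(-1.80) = 15.56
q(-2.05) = -26.74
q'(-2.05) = 14.78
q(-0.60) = -6.57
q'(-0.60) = 8.84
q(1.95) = -58.80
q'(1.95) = -62.82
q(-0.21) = -4.21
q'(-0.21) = 2.94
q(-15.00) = 4511.00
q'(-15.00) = -1051.00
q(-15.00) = 4511.00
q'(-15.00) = -1051.00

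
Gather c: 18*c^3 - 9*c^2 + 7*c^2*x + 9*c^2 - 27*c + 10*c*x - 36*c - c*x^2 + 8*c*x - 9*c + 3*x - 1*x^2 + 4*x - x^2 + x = 18*c^3 + 7*c^2*x + c*(-x^2 + 18*x - 72) - 2*x^2 + 8*x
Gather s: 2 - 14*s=2 - 14*s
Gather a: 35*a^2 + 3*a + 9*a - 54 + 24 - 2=35*a^2 + 12*a - 32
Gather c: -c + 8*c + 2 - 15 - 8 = 7*c - 21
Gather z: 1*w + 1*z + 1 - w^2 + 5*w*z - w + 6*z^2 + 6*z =-w^2 + 6*z^2 + z*(5*w + 7) + 1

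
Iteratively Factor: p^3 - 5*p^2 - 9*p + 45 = (p + 3)*(p^2 - 8*p + 15) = (p - 5)*(p + 3)*(p - 3)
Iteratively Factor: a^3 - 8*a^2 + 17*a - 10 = (a - 2)*(a^2 - 6*a + 5) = (a - 2)*(a - 1)*(a - 5)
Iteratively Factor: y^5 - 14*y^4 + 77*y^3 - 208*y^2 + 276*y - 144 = (y - 3)*(y^4 - 11*y^3 + 44*y^2 - 76*y + 48) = (y - 3)*(y - 2)*(y^3 - 9*y^2 + 26*y - 24) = (y - 3)*(y - 2)^2*(y^2 - 7*y + 12) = (y - 3)^2*(y - 2)^2*(y - 4)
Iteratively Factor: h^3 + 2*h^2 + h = (h + 1)*(h^2 + h) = h*(h + 1)*(h + 1)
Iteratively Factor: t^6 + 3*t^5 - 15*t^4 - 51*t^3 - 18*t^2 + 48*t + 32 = (t + 2)*(t^5 + t^4 - 17*t^3 - 17*t^2 + 16*t + 16) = (t - 1)*(t + 2)*(t^4 + 2*t^3 - 15*t^2 - 32*t - 16) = (t - 4)*(t - 1)*(t + 2)*(t^3 + 6*t^2 + 9*t + 4) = (t - 4)*(t - 1)*(t + 1)*(t + 2)*(t^2 + 5*t + 4) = (t - 4)*(t - 1)*(t + 1)^2*(t + 2)*(t + 4)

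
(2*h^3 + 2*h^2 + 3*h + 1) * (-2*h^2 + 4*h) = -4*h^5 + 4*h^4 + 2*h^3 + 10*h^2 + 4*h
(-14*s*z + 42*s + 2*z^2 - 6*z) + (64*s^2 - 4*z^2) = 64*s^2 - 14*s*z + 42*s - 2*z^2 - 6*z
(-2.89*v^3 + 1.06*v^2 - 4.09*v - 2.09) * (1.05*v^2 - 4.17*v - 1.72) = -3.0345*v^5 + 13.1643*v^4 - 3.7439*v^3 + 13.0376*v^2 + 15.7501*v + 3.5948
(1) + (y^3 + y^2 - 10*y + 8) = y^3 + y^2 - 10*y + 9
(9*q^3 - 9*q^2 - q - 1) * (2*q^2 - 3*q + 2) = 18*q^5 - 45*q^4 + 43*q^3 - 17*q^2 + q - 2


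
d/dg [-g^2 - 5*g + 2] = -2*g - 5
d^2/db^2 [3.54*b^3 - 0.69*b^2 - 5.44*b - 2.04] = 21.24*b - 1.38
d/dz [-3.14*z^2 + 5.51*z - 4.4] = 5.51 - 6.28*z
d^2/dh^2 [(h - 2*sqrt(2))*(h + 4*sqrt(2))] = 2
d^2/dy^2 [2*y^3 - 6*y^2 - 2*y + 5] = 12*y - 12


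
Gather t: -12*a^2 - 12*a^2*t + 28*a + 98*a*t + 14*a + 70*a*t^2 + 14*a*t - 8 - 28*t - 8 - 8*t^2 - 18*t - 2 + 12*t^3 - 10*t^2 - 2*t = -12*a^2 + 42*a + 12*t^3 + t^2*(70*a - 18) + t*(-12*a^2 + 112*a - 48) - 18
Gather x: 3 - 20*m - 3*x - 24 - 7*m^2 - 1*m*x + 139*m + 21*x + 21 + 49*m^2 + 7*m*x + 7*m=42*m^2 + 126*m + x*(6*m + 18)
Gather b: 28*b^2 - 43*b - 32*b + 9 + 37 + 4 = 28*b^2 - 75*b + 50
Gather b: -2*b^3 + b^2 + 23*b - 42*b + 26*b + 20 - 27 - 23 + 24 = -2*b^3 + b^2 + 7*b - 6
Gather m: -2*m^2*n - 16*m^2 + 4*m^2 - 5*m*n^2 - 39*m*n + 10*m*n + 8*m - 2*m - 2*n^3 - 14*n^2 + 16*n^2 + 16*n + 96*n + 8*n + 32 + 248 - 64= m^2*(-2*n - 12) + m*(-5*n^2 - 29*n + 6) - 2*n^3 + 2*n^2 + 120*n + 216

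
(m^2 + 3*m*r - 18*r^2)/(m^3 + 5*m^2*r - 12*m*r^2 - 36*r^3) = 1/(m + 2*r)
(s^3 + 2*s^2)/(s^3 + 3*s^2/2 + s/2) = 2*s*(s + 2)/(2*s^2 + 3*s + 1)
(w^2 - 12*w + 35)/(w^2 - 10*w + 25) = (w - 7)/(w - 5)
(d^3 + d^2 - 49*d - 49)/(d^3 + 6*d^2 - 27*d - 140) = (d^2 - 6*d - 7)/(d^2 - d - 20)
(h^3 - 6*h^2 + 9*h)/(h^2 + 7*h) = (h^2 - 6*h + 9)/(h + 7)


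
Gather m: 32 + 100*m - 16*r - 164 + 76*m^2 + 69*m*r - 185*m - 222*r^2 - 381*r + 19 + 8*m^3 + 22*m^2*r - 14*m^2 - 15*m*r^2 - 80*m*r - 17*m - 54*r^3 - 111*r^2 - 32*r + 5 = 8*m^3 + m^2*(22*r + 62) + m*(-15*r^2 - 11*r - 102) - 54*r^3 - 333*r^2 - 429*r - 108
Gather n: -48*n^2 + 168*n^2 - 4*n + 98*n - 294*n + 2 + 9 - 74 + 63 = 120*n^2 - 200*n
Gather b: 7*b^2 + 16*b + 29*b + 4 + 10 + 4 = 7*b^2 + 45*b + 18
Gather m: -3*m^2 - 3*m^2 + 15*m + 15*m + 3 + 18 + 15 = -6*m^2 + 30*m + 36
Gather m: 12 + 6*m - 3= 6*m + 9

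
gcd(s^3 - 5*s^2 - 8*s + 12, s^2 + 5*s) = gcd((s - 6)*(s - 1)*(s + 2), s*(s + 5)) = 1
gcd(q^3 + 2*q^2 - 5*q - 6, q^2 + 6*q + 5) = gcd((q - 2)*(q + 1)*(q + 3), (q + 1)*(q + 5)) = q + 1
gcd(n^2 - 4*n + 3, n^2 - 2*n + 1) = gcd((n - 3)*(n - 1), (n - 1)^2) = n - 1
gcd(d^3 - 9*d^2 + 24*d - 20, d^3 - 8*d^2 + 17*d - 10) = d^2 - 7*d + 10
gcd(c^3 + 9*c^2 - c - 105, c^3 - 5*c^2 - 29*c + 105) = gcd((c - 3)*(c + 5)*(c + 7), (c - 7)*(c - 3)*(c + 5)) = c^2 + 2*c - 15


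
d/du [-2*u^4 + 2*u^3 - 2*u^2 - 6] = 2*u*(-4*u^2 + 3*u - 2)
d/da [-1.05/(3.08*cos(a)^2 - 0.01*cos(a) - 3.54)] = (0.0105 - 6.468*cos(a))*sin(a)/(-3.08*cos(a)^2 + 0.01*cos(a) + 3.54)^2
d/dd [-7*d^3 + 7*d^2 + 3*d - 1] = -21*d^2 + 14*d + 3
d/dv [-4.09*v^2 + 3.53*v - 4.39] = 3.53 - 8.18*v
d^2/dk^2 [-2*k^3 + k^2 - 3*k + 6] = 2 - 12*k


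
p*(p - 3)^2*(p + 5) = p^4 - p^3 - 21*p^2 + 45*p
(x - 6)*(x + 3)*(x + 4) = x^3 + x^2 - 30*x - 72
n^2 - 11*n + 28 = (n - 7)*(n - 4)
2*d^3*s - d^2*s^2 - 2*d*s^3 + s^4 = s*(-2*d + s)*(-d + s)*(d + s)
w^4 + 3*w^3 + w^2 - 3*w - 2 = (w - 1)*(w + 1)^2*(w + 2)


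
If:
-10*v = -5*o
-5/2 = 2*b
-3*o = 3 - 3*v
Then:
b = -5/4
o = -2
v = -1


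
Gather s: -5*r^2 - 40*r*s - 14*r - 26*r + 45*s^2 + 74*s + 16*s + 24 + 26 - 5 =-5*r^2 - 40*r + 45*s^2 + s*(90 - 40*r) + 45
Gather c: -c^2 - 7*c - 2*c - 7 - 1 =-c^2 - 9*c - 8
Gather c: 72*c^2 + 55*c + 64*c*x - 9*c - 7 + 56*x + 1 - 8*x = 72*c^2 + c*(64*x + 46) + 48*x - 6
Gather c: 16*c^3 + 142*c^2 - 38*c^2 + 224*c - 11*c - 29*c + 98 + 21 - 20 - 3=16*c^3 + 104*c^2 + 184*c + 96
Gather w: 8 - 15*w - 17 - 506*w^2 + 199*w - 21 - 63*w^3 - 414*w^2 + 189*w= -63*w^3 - 920*w^2 + 373*w - 30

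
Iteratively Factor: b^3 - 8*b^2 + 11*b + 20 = (b + 1)*(b^2 - 9*b + 20) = (b - 4)*(b + 1)*(b - 5)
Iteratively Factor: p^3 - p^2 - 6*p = (p)*(p^2 - p - 6) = p*(p + 2)*(p - 3)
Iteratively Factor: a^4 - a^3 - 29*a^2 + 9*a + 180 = (a - 3)*(a^3 + 2*a^2 - 23*a - 60) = (a - 3)*(a + 3)*(a^2 - a - 20) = (a - 5)*(a - 3)*(a + 3)*(a + 4)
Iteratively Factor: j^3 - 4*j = (j + 2)*(j^2 - 2*j) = (j - 2)*(j + 2)*(j)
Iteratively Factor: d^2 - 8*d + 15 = (d - 5)*(d - 3)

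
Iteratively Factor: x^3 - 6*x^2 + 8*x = (x)*(x^2 - 6*x + 8) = x*(x - 2)*(x - 4)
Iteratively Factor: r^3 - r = (r + 1)*(r^2 - r) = r*(r + 1)*(r - 1)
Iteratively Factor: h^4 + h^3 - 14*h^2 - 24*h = (h + 2)*(h^3 - h^2 - 12*h) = h*(h + 2)*(h^2 - h - 12) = h*(h + 2)*(h + 3)*(h - 4)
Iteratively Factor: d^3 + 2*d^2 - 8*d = (d + 4)*(d^2 - 2*d) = (d - 2)*(d + 4)*(d)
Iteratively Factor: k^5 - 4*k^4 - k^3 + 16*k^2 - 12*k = (k - 1)*(k^4 - 3*k^3 - 4*k^2 + 12*k) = (k - 1)*(k + 2)*(k^3 - 5*k^2 + 6*k) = (k - 2)*(k - 1)*(k + 2)*(k^2 - 3*k) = k*(k - 2)*(k - 1)*(k + 2)*(k - 3)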